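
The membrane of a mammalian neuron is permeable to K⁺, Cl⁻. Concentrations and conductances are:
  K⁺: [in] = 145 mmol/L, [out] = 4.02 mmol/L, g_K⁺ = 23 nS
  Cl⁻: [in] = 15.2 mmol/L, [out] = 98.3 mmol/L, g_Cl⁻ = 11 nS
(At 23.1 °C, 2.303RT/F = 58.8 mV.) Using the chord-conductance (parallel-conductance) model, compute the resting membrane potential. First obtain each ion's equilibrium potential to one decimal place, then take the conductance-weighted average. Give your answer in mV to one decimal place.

-77.4 mV

E_K⁺ = (58.8/1)·log₁₀(4.02/145) = -91.6 mV
E_Cl⁻ = (58.8/-1)·log₁₀(98.3/15.2) = -47.7 mV
Vm = (Σ gᵢEᵢ)/(Σ gᵢ) = (23·-91.6 + 11·-47.7) / (23 + 11)
= -2631.50 / 34 = -77.40 mV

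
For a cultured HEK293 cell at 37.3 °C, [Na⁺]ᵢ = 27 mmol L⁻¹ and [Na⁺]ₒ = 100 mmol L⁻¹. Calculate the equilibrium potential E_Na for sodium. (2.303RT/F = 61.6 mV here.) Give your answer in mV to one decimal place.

E = (61.6/z) · log₁₀([Na⁺]_out/[Na⁺]_in) with z = +1.
= (61.6/1) · log₁₀(100/27) = 61.60 · log₁₀(3.704)
= 61.60 · (0.5686) = 35.03 mV

35.0 mV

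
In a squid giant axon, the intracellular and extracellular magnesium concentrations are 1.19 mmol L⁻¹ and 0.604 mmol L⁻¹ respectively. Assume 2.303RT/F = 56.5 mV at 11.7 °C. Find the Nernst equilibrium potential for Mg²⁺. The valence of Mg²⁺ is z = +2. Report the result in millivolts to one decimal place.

-8.3 mV

E = (56.5/z) · log₁₀([Mg²⁺]_out/[Mg²⁺]_in) with z = +2.
= (56.5/2) · log₁₀(0.604/1.19) = 28.25 · log₁₀(0.5076)
= 28.25 · (-0.2945) = -8.32 mV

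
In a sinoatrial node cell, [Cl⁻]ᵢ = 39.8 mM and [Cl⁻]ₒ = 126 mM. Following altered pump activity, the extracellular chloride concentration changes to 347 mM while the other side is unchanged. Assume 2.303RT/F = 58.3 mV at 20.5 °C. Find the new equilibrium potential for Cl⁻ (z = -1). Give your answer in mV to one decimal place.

After the shift: [Cl⁻]_out = 347, [Cl⁻]_in = 39.8 mM.
E_new = (58.3/-1)·log₁₀(347/39.8) = -58.30 · (0.9404) = -54.83 mV

-54.8 mV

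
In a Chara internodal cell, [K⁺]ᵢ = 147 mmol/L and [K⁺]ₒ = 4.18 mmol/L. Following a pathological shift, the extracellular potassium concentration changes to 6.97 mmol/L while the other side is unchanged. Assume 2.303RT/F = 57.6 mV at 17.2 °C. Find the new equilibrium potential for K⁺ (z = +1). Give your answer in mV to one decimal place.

After the shift: [K⁺]_out = 6.97, [K⁺]_in = 147 mmol/L.
E_new = (57.6/1)·log₁₀(6.97/147) = 57.60 · (-1.3241) = -76.27 mV

-76.3 mV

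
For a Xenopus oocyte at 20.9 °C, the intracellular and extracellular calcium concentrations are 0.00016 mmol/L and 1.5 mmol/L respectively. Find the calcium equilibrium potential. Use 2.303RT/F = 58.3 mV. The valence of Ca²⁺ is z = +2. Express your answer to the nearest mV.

116 mV

E = (58.3/z) · log₁₀([Ca²⁺]_out/[Ca²⁺]_in) with z = +2.
= (58.3/2) · log₁₀(1.5/0.00016) = 29.15 · log₁₀(9375)
= 29.15 · (3.9720) = 115.78 mV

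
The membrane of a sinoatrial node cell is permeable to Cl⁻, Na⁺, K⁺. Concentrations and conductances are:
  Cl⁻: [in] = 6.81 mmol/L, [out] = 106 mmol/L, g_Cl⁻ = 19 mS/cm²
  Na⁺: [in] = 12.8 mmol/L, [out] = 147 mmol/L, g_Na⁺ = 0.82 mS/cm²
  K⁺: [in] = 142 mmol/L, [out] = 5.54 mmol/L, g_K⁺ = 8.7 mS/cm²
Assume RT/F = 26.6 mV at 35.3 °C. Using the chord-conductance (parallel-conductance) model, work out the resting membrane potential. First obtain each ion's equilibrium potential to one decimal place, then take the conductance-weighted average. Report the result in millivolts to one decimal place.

E_Cl⁻ = (26.6/-1)·ln(106/6.81) = -73.0 mV
E_Na⁺ = (26.6/1)·ln(147/12.8) = 64.9 mV
E_K⁺ = (26.6/1)·ln(5.54/142) = -86.3 mV
Vm = (Σ gᵢEᵢ)/(Σ gᵢ) = (19·-73.0 + 0.82·64.9 + 8.7·-86.3) / (19 + 0.82 + 8.7)
= -2084.59 / 28.52 = -73.09 mV

-73.1 mV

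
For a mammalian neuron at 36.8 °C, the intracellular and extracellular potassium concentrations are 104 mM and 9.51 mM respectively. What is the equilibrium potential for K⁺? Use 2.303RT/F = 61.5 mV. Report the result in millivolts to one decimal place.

-63.9 mV

E = (61.5/z) · log₁₀([K⁺]_out/[K⁺]_in) with z = +1.
= (61.5/1) · log₁₀(9.51/104) = 61.50 · log₁₀(0.09144)
= 61.50 · (-1.0389) = -63.89 mV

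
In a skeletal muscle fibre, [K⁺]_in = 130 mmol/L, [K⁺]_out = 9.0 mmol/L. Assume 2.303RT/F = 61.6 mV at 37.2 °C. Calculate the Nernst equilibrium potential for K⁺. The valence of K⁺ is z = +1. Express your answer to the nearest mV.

-71 mV

E = (61.6/z) · log₁₀([K⁺]_out/[K⁺]_in) with z = +1.
= (61.6/1) · log₁₀(9.0/130) = 61.60 · log₁₀(0.06923)
= 61.60 · (-1.1597) = -71.44 mV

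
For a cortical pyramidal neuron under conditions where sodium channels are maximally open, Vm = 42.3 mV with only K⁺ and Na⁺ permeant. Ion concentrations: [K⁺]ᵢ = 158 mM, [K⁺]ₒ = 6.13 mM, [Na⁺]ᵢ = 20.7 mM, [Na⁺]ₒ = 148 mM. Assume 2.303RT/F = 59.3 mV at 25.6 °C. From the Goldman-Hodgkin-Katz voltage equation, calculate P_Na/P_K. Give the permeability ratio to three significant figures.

19.8

Let α = P_Na/P_K. GHK: Vm = 59.3·log₁₀[(Kₒ + α·Naₒ)/(Kᵢ + α·Naᵢ)].
10^(Vm/59.3) = 10^(42.3/59.3) = 5.168
So 5.168·(Kᵢ + α·Naᵢ) = Kₒ + α·Naₒ → α = (5.168·158.0 − 6.13) / (148.0 − 5.168·20.7)
α = (816.5 − 6.13) / (148.0 − 107) = 810.4/41.02 = 19.76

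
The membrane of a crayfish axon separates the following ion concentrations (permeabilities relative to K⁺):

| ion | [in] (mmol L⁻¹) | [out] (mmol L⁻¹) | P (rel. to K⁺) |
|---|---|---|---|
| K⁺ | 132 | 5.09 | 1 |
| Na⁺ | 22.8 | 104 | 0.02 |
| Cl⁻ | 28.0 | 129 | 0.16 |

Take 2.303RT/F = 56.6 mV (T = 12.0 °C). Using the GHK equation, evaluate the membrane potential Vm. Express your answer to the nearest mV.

-63 mV

Vm = 56.6 · log₁₀[(Σ P·[cation]ₒ + Σ P·[anion]ᵢ) / (Σ P·[cation]ᵢ + Σ P·[anion]ₒ)]
Numerator = 1×5.09 + 0.02×104 + 0.16×28.0 = 11.65
Denominator = 1×132 + 0.02×22.8 + 0.16×129 = 153.1
Vm = 56.6 · log₁₀(0.076096) = 56.6 × (-1.1186) = -63.31 mV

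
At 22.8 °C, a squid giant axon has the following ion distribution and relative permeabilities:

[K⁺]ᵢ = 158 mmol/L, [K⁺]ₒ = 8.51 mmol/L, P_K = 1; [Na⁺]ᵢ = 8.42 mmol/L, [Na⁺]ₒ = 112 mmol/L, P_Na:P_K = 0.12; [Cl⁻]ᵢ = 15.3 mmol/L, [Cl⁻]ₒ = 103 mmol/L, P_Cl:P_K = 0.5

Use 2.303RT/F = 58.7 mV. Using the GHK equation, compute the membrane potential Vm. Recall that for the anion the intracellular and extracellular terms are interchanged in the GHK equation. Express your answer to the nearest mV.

-50 mV

Vm = 58.7 · log₁₀[(Σ P·[cation]ₒ + Σ P·[anion]ᵢ) / (Σ P·[cation]ᵢ + Σ P·[anion]ₒ)]
Numerator = 1×8.51 + 0.12×112 + 0.5×15.3 = 29.6
Denominator = 1×158 + 0.12×8.42 + 0.5×103 = 210.5
Vm = 58.7 · log₁₀(0.14061) = 58.7 × (-0.8520) = -50.01 mV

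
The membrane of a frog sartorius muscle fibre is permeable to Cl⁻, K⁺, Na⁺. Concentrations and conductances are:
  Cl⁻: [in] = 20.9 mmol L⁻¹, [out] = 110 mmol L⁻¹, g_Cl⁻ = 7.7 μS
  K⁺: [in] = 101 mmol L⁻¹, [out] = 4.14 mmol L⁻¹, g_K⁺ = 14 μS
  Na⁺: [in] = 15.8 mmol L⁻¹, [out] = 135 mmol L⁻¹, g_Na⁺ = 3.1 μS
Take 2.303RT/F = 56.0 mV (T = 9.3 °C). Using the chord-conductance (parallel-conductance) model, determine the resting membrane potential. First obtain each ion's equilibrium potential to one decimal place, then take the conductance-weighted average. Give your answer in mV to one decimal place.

-49.9 mV

E_Cl⁻ = (56.0/-1)·log₁₀(110/20.9) = -40.4 mV
E_K⁺ = (56.0/1)·log₁₀(4.14/101) = -77.7 mV
E_Na⁺ = (56.0/1)·log₁₀(135/15.8) = 52.2 mV
Vm = (Σ gᵢEᵢ)/(Σ gᵢ) = (7.7·-40.4 + 14·-77.7 + 3.1·52.2) / (7.7 + 14 + 3.1)
= -1237.06 / 24.8 = -49.88 mV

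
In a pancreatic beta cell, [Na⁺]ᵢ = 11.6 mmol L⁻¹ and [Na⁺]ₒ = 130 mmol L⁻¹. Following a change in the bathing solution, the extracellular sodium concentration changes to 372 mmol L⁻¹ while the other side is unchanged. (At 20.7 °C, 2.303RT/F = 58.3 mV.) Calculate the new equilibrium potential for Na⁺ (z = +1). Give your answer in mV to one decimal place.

87.8 mV

After the shift: [Na⁺]_out = 372, [Na⁺]_in = 11.6 mmol L⁻¹.
E_new = (58.3/1)·log₁₀(372/11.6) = 58.30 · (1.5061) = 87.80 mV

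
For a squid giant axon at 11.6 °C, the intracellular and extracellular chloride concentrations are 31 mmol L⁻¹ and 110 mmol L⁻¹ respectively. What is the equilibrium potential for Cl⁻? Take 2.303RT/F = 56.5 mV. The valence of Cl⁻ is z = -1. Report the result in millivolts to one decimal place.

E = (56.5/z) · log₁₀([Cl⁻]_out/[Cl⁻]_in) with z = -1.
For an anion, dividing by z = -1 reverses the sign.
= (56.5/-1) · log₁₀(110/31) = -56.50 · log₁₀(3.548)
= -56.50 · (0.5500) = -31.08 mV

-31.1 mV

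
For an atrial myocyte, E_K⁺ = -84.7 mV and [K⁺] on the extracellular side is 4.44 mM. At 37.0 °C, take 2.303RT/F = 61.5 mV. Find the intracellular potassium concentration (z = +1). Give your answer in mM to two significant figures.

110 mM

Nernst: E = (61.5/1) · log₁₀([out]/[in]), so log₁₀([out]/[in]) = -84.7 × 1 / 61.5 = -1.3772.
[out]/[in] = 10^(-1.3772) = 0.04195.
[in] = 4.44 / 0.04195 = 105.8 mM.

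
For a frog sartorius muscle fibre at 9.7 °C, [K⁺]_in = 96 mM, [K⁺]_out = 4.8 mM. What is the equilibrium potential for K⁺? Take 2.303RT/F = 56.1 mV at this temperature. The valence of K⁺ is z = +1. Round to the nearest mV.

E = (56.1/z) · log₁₀([K⁺]_out/[K⁺]_in) with z = +1.
= (56.1/1) · log₁₀(4.8/96) = 56.10 · log₁₀(0.05)
= 56.10 · (-1.3010) = -72.99 mV

-73 mV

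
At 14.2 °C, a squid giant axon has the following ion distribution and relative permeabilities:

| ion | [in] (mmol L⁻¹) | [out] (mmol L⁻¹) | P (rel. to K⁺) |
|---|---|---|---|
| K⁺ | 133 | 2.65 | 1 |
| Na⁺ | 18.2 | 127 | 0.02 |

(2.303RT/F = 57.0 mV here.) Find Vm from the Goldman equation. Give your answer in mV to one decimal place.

Vm = 57.0 · log₁₀[(Σ P·[cation]ₒ + Σ P·[anion]ᵢ) / (Σ P·[cation]ᵢ + Σ P·[anion]ₒ)]
Numerator = 1×2.65 + 0.02×127 = 5.19
Denominator = 1×133 + 0.02×18.2 = 133.4
Vm = 57.0 · log₁₀(0.038916) = 57.0 × (-1.4099) = -80.36 mV

-80.4 mV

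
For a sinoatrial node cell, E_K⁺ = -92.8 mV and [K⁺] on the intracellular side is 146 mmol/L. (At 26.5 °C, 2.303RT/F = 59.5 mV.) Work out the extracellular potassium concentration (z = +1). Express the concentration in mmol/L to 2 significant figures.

4.0 mmol/L

Nernst: E = (59.5/1) · log₁₀([out]/[in]), so log₁₀([out]/[in]) = -92.8 × 1 / 59.5 = -1.5597.
[out]/[in] = 10^(-1.5597) = 0.02756.
[out] = 0.02756 × 146 = 4.024 mmol/L.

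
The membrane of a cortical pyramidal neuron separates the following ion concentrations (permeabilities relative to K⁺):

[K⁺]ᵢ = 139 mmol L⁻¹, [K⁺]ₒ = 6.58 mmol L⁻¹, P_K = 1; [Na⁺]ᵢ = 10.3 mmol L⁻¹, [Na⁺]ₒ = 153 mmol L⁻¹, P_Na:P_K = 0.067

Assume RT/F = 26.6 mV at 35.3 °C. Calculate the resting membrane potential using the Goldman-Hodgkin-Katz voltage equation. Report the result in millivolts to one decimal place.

Vm = 26.6 · ln[(Σ P·[cation]ₒ + Σ P·[anion]ᵢ) / (Σ P·[cation]ᵢ + Σ P·[anion]ₒ)]
Numerator = 1×6.58 + 0.067×153 = 16.83
Denominator = 1×139 + 0.067×10.3 = 139.7
Vm = 26.6 · ln(0.12049) = 26.6 × (-2.1162) = -56.29 mV

-56.3 mV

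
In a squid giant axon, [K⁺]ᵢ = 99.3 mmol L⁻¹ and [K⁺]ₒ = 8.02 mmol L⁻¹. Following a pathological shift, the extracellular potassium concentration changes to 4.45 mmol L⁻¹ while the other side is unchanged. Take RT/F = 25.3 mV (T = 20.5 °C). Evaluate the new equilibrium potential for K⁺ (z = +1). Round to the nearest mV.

After the shift: [K⁺]_out = 4.45, [K⁺]_in = 99.3 mmol L⁻¹.
E_new = (25.3/1)·ln(4.45/99.3) = 25.30 · (-3.1052) = -78.56 mV

-79 mV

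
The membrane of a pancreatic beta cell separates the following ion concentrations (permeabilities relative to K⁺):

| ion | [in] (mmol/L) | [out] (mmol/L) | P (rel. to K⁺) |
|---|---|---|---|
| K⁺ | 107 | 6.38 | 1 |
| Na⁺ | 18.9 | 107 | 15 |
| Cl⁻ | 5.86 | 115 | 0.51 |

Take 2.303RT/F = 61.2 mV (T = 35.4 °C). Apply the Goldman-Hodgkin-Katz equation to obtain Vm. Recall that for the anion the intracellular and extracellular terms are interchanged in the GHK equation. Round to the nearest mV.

34 mV

Vm = 61.2 · log₁₀[(Σ P·[cation]ₒ + Σ P·[anion]ᵢ) / (Σ P·[cation]ᵢ + Σ P·[anion]ₒ)]
Numerator = 1×6.38 + 15×107 + 0.51×5.86 = 1614
Denominator = 1×107 + 15×18.9 + 0.51×115 = 449.1
Vm = 61.2 · log₁₀(3.5943) = 61.2 × (0.5556) = 34.00 mV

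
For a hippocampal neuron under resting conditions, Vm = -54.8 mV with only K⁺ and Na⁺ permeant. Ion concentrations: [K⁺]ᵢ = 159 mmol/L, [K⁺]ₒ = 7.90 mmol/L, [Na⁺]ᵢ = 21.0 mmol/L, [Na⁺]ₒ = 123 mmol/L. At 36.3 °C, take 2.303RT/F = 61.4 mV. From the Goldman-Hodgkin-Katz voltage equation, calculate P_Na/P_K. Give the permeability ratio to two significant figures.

Let α = P_Na/P_K. GHK: Vm = 61.4·log₁₀[(Kₒ + α·Naₒ)/(Kᵢ + α·Naᵢ)].
10^(Vm/61.4) = 10^(-54.8/61.4) = 0.12808
So 0.12808·(Kᵢ + α·Naᵢ) = Kₒ + α·Naₒ → α = (0.12808·159.0 − 7.9) / (123.0 − 0.12808·21.0)
α = (20.37 − 7.9) / (123.0 − 2.69) = 12.47/120.3 = 0.1036

0.10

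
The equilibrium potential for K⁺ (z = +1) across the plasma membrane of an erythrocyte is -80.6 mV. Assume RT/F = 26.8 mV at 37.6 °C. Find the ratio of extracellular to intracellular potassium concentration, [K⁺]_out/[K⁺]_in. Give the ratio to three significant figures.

ln([out]/[in]) = E·z/(26.8) = -80.6 × 1 / 26.8 = -3.0075
[out]/[in] = e^(-3.0075) = 0.04942

0.0494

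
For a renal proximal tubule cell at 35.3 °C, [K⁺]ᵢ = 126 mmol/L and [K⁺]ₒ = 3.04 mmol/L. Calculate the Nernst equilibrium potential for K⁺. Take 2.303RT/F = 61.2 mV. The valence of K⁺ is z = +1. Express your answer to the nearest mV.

E = (61.2/z) · log₁₀([K⁺]_out/[K⁺]_in) with z = +1.
= (61.2/1) · log₁₀(3.04/126) = 61.20 · log₁₀(0.02413)
= 61.20 · (-1.6175) = -98.99 mV

-99 mV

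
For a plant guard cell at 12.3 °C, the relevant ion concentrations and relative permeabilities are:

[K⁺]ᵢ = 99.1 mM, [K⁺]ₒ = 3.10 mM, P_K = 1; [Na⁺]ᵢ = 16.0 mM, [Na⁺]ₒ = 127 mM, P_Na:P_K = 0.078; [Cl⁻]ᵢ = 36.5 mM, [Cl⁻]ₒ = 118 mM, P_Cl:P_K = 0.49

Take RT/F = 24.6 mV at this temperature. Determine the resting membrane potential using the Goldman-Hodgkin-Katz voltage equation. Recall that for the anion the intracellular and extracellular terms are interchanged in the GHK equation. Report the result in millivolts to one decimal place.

-40.2 mV

Vm = 24.6 · ln[(Σ P·[cation]ₒ + Σ P·[anion]ᵢ) / (Σ P·[cation]ᵢ + Σ P·[anion]ₒ)]
Numerator = 1×3.10 + 0.078×127 + 0.49×36.5 = 30.89
Denominator = 1×99.1 + 0.078×16.0 + 0.49×118 = 158.2
Vm = 24.6 · ln(0.1953) = 24.6 × (-1.6332) = -40.18 mV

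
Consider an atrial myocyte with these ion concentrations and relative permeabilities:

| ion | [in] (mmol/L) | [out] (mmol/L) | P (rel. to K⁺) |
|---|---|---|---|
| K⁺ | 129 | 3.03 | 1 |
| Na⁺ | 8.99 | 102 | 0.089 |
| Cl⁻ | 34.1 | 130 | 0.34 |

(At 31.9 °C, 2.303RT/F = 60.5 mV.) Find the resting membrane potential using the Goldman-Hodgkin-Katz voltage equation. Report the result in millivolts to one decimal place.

Vm = 60.5 · log₁₀[(Σ P·[cation]ₒ + Σ P·[anion]ᵢ) / (Σ P·[cation]ᵢ + Σ P·[anion]ₒ)]
Numerator = 1×3.03 + 0.089×102 + 0.34×34.1 = 23.7
Denominator = 1×129 + 0.089×8.99 + 0.34×130 = 174
Vm = 60.5 · log₁₀(0.13622) = 60.5 × (-0.8658) = -52.38 mV

-52.4 mV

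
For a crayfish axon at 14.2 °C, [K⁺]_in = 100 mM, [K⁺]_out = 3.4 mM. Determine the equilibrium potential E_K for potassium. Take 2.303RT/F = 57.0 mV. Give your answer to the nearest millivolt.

E = (57.0/z) · log₁₀([K⁺]_out/[K⁺]_in) with z = +1.
= (57.0/1) · log₁₀(3.4/100) = 57.00 · log₁₀(0.034)
= 57.00 · (-1.4685) = -83.71 mV

-84 mV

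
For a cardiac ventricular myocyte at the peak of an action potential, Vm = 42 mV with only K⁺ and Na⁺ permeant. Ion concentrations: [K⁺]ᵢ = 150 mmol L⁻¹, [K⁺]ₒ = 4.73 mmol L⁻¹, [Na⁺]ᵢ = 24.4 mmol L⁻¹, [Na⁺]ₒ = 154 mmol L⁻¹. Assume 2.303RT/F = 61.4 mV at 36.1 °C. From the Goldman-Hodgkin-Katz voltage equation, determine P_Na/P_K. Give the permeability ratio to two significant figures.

Let α = P_Na/P_K. GHK: Vm = 61.4·log₁₀[(Kₒ + α·Naₒ)/(Kᵢ + α·Naᵢ)].
10^(Vm/61.4) = 10^(42.0/61.4) = 4.831
So 4.831·(Kᵢ + α·Naᵢ) = Kₒ + α·Naₒ → α = (4.831·150.0 − 4.73) / (154.0 − 4.831·24.4)
α = (724.7 − 4.73) / (154.0 − 117.9) = 719.9/36.12 = 19.93

20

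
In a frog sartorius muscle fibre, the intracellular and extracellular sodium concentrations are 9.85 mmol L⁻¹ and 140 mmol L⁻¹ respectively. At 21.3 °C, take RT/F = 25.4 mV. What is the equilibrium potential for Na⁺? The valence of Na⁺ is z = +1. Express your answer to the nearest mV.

67 mV

E = (25.4/z) · ln([Na⁺]_out/[Na⁺]_in) with z = +1.
= (25.4/1) · ln(140/9.85) = 25.40 · ln(14.21)
= 25.40 · (2.6542) = 67.42 mV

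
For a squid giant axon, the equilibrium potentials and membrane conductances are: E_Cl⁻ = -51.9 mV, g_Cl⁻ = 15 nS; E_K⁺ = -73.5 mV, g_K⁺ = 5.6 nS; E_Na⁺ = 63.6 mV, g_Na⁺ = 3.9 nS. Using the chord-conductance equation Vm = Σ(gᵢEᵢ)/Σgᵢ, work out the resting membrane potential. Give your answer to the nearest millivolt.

Σ gᵢEᵢ = 15·(-51.9) + 5.6·(-73.5) + 3.9·(63.6) = -942.06
Σ gᵢ = 15 + 5.6 + 3.9 = 24.5
Vm = -942.06 / 24.5 = -38.45 mV

-38 mV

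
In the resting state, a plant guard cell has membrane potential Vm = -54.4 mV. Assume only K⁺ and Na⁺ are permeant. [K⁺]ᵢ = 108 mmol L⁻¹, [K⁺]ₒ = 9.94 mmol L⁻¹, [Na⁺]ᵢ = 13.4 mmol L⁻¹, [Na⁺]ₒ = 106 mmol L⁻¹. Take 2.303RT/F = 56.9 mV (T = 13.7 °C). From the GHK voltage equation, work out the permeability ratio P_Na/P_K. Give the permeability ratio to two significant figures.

0.019

Let α = P_Na/P_K. GHK: Vm = 56.9·log₁₀[(Kₒ + α·Naₒ)/(Kᵢ + α·Naᵢ)].
10^(Vm/56.9) = 10^(-54.4/56.9) = 0.11065
So 0.11065·(Kᵢ + α·Naᵢ) = Kₒ + α·Naₒ → α = (0.11065·108.0 − 9.94) / (106.0 − 0.11065·13.4)
α = (11.95 − 9.94) / (106.0 − 1.483) = 2.01/104.5 = 0.01923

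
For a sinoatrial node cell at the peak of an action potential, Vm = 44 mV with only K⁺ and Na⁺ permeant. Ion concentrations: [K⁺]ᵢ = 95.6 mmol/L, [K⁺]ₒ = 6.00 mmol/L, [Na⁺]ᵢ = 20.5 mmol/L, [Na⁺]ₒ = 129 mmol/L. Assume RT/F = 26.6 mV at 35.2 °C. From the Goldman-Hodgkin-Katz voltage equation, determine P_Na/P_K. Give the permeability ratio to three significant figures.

22.6

Let α = P_Na/P_K. GHK: Vm = 26.6·ln[(Kₒ + α·Naₒ)/(Kᵢ + α·Naᵢ)].
e^(Vm/26.6) = e^(44.0/26.6) = 5.2286
So 5.2286·(Kᵢ + α·Naᵢ) = Kₒ + α·Naₒ → α = (5.2286·95.6 − 6.0) / (129.0 − 5.2286·20.5)
α = (499.9 − 6.0) / (129.0 − 107.2) = 493.9/21.81 = 22.64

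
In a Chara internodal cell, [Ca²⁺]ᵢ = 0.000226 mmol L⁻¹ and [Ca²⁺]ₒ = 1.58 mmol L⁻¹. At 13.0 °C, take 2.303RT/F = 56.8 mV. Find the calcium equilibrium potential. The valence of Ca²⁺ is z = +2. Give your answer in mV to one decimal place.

E = (56.8/z) · log₁₀([Ca²⁺]_out/[Ca²⁺]_in) with z = +2.
= (56.8/2) · log₁₀(1.58/0.000226) = 28.40 · log₁₀(6991)
= 28.40 · (3.8445) = 109.19 mV

109.2 mV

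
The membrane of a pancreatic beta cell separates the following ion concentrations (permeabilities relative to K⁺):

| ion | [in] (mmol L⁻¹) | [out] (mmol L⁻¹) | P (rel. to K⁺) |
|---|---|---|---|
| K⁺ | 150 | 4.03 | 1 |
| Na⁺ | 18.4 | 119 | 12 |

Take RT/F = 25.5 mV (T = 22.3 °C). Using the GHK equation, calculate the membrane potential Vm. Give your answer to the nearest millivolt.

Vm = 25.5 · ln[(Σ P·[cation]ₒ + Σ P·[anion]ᵢ) / (Σ P·[cation]ᵢ + Σ P·[anion]ₒ)]
Numerator = 1×4.03 + 12×119 = 1432
Denominator = 1×150 + 12×18.4 = 370.8
Vm = 25.5 · ln(3.862) = 25.5 × (1.3512) = 34.46 mV

34 mV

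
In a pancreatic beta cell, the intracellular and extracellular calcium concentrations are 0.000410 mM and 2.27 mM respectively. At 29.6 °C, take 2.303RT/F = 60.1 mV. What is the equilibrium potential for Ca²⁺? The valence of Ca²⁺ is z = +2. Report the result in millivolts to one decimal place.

112.5 mV

E = (60.1/z) · log₁₀([Ca²⁺]_out/[Ca²⁺]_in) with z = +2.
= (60.1/2) · log₁₀(2.27/0.000410) = 30.05 · log₁₀(5537)
= 30.05 · (3.7432) = 112.48 mV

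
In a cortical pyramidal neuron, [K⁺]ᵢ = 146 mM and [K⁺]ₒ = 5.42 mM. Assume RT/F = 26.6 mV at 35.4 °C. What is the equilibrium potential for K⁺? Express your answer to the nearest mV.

E = (26.6/z) · ln([K⁺]_out/[K⁺]_in) with z = +1.
= (26.6/1) · ln(5.42/146) = 26.60 · ln(0.03712)
= 26.60 · (-3.2935) = -87.61 mV

-88 mV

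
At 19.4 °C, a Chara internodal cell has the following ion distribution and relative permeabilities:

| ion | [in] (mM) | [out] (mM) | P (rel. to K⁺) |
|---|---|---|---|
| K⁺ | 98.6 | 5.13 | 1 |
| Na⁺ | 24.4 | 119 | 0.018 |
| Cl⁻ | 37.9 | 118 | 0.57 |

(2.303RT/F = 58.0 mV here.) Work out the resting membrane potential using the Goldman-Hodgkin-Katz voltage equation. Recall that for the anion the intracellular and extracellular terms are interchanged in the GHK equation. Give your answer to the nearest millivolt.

-44 mV

Vm = 58.0 · log₁₀[(Σ P·[cation]ₒ + Σ P·[anion]ᵢ) / (Σ P·[cation]ᵢ + Σ P·[anion]ₒ)]
Numerator = 1×5.13 + 0.018×119 + 0.57×37.9 = 28.88
Denominator = 1×98.6 + 0.018×24.4 + 0.57×118 = 166.3
Vm = 58.0 · log₁₀(0.17363) = 58.0 × (-0.7604) = -44.10 mV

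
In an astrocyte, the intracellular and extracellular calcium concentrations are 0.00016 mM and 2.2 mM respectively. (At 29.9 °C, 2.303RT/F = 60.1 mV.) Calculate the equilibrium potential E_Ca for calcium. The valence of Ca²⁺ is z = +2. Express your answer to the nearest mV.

124 mV

E = (60.1/z) · log₁₀([Ca²⁺]_out/[Ca²⁺]_in) with z = +2.
= (60.1/2) · log₁₀(2.2/0.00016) = 30.05 · log₁₀(1.375e+04)
= 30.05 · (4.1383) = 124.36 mV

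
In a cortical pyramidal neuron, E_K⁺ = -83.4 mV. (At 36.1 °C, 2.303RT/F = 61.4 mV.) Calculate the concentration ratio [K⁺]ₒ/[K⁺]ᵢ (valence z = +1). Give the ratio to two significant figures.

log₁₀([out]/[in]) = E·z/(61.4) = -83.4 × 1 / 61.4 = -1.3583
[out]/[in] = 10^(-1.3583) = 0.04382

0.044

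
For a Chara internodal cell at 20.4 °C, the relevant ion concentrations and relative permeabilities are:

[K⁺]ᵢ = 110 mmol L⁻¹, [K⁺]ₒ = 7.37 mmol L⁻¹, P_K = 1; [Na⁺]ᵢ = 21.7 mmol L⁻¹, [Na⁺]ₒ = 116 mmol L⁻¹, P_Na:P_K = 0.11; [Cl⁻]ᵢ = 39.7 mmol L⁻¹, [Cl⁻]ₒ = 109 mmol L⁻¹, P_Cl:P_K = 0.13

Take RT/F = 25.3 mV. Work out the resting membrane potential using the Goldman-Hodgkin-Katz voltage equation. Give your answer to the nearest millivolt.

Vm = 25.3 · ln[(Σ P·[cation]ₒ + Σ P·[anion]ᵢ) / (Σ P·[cation]ᵢ + Σ P·[anion]ₒ)]
Numerator = 1×7.37 + 0.11×116 + 0.13×39.7 = 25.29
Denominator = 1×110 + 0.11×21.7 + 0.13×109 = 126.6
Vm = 25.3 · ln(0.19984) = 25.3 × (-1.6102) = -40.74 mV

-41 mV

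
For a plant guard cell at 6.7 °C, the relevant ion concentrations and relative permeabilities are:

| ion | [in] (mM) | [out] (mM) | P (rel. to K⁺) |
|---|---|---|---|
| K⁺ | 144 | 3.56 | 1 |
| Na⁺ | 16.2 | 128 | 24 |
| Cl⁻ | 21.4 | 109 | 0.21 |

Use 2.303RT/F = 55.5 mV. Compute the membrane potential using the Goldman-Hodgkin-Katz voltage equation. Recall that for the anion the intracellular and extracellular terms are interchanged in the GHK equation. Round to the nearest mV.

Vm = 55.5 · log₁₀[(Σ P·[cation]ₒ + Σ P·[anion]ᵢ) / (Σ P·[cation]ᵢ + Σ P·[anion]ₒ)]
Numerator = 1×3.56 + 24×128 + 0.21×21.4 = 3080
Denominator = 1×144 + 24×16.2 + 0.21×109 = 555.7
Vm = 55.5 · log₁₀(5.5428) = 55.5 × (0.7437) = 41.28 mV

41 mV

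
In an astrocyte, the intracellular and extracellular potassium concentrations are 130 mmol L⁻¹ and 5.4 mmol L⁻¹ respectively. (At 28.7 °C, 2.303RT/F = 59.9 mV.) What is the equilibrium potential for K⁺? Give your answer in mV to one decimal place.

-82.8 mV

E = (59.9/z) · log₁₀([K⁺]_out/[K⁺]_in) with z = +1.
= (59.9/1) · log₁₀(5.4/130) = 59.90 · log₁₀(0.04154)
= 59.90 · (-1.3815) = -82.75 mV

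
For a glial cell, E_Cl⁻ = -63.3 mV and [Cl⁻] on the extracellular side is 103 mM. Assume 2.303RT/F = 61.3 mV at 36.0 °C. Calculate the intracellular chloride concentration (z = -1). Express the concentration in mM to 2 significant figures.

9.6 mM

Nernst: E = (61.3/-1) · log₁₀([out]/[in]), so log₁₀([out]/[in]) = -63.3 × -1 / 61.3 = 1.0326.
[out]/[in] = 10^(1.0326) = 10.78.
[in] = 103 / 10.78 = 9.555 mM.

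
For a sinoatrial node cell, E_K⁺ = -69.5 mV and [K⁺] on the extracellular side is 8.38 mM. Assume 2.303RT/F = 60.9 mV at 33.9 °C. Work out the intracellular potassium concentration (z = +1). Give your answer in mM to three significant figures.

116 mM

Nernst: E = (60.9/1) · log₁₀([out]/[in]), so log₁₀([out]/[in]) = -69.5 × 1 / 60.9 = -1.1412.
[out]/[in] = 10^(-1.1412) = 0.07224.
[in] = 8.38 / 0.07224 = 116 mM.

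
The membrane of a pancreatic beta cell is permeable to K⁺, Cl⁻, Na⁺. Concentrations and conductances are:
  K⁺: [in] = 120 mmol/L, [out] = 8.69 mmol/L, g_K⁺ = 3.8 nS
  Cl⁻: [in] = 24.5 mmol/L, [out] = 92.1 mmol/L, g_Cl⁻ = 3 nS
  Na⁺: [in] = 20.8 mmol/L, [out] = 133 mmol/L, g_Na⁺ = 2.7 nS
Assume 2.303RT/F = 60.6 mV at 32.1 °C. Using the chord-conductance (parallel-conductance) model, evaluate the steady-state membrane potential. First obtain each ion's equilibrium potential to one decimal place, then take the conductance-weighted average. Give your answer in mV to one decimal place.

-24.8 mV

E_K⁺ = (60.6/1)·log₁₀(8.69/120) = -69.1 mV
E_Cl⁻ = (60.6/-1)·log₁₀(92.1/24.5) = -34.9 mV
E_Na⁺ = (60.6/1)·log₁₀(133/20.8) = 48.8 mV
Vm = (Σ gᵢEᵢ)/(Σ gᵢ) = (3.8·-69.1 + 3·-34.9 + 2.7·48.8) / (3.8 + 3 + 2.7)
= -235.52 / 9.5 = -24.79 mV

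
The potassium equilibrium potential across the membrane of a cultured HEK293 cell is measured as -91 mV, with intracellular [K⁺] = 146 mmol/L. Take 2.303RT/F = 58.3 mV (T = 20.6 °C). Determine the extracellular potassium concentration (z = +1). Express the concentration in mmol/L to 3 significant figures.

Nernst: E = (58.3/1) · log₁₀([out]/[in]), so log₁₀([out]/[in]) = -91.0 × 1 / 58.3 = -1.5609.
[out]/[in] = 10^(-1.5609) = 0.02749.
[out] = 0.02749 × 146 = 4.013 mmol/L.

4.01 mmol/L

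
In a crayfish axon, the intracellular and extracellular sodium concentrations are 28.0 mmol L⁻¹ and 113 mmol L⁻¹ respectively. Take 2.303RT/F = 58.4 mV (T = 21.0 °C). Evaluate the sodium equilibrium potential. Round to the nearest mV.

E = (58.4/z) · log₁₀([Na⁺]_out/[Na⁺]_in) with z = +1.
= (58.4/1) · log₁₀(113/28.0) = 58.40 · log₁₀(4.036)
= 58.40 · (0.6059) = 35.39 mV

35 mV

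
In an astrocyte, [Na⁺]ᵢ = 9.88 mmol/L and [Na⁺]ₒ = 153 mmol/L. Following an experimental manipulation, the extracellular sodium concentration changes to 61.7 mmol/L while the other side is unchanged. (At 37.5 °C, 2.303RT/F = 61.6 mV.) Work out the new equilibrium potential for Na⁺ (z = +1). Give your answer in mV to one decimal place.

After the shift: [Na⁺]_out = 61.7, [Na⁺]_in = 9.88 mmol/L.
E_new = (61.6/1)·log₁₀(61.7/9.88) = 61.60 · (0.7955) = 49.00 mV

49.0 mV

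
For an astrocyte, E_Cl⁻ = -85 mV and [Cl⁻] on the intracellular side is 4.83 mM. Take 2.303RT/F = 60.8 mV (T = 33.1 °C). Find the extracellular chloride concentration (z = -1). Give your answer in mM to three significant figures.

Nernst: E = (60.8/-1) · log₁₀([out]/[in]), so log₁₀([out]/[in]) = -85.0 × -1 / 60.8 = 1.3980.
[out]/[in] = 10^(1.3980) = 25.
[out] = 25 × 4.83 = 120.8 mM.

121 mM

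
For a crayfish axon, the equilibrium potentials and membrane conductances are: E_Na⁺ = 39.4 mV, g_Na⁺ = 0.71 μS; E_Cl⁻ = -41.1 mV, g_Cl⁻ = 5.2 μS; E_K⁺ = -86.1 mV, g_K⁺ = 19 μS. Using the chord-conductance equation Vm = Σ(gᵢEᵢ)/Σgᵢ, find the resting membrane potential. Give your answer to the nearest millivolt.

Σ gᵢEᵢ = 0.71·(39.4) + 5.2·(-41.1) + 19·(-86.1) = -1821.65
Σ gᵢ = 0.71 + 5.2 + 19 = 24.91
Vm = -1821.65 / 24.91 = -73.13 mV

-73 mV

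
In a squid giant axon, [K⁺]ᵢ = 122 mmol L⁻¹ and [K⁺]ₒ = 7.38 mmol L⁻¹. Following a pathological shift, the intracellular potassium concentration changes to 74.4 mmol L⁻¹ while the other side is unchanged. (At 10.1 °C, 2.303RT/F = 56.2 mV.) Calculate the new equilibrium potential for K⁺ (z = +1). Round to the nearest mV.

-56 mV

After the shift: [K⁺]_out = 7.38, [K⁺]_in = 74.4 mmol L⁻¹.
E_new = (56.2/1)·log₁₀(7.38/74.4) = 56.20 · (-1.0035) = -56.40 mV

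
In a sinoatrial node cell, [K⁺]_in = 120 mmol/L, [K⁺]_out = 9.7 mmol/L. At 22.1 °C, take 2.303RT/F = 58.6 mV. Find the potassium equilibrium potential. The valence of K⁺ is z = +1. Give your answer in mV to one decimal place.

-64.0 mV

E = (58.6/z) · log₁₀([K⁺]_out/[K⁺]_in) with z = +1.
= (58.6/1) · log₁₀(9.7/120) = 58.60 · log₁₀(0.08083)
= 58.60 · (-1.0924) = -64.02 mV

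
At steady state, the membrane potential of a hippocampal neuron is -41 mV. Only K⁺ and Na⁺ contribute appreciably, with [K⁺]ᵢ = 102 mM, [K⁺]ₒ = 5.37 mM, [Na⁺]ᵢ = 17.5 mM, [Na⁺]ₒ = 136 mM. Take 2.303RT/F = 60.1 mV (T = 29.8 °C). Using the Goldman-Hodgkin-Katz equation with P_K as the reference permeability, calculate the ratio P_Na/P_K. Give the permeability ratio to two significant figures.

0.12

Let α = P_Na/P_K. GHK: Vm = 60.1·log₁₀[(Kₒ + α·Naₒ)/(Kᵢ + α·Naᵢ)].
10^(Vm/60.1) = 10^(-41.0/60.1) = 0.20788
So 0.20788·(Kᵢ + α·Naᵢ) = Kₒ + α·Naₒ → α = (0.20788·102.0 − 5.37) / (136.0 − 0.20788·17.5)
α = (21.2 − 5.37) / (136.0 − 3.638) = 15.83/132.4 = 0.1196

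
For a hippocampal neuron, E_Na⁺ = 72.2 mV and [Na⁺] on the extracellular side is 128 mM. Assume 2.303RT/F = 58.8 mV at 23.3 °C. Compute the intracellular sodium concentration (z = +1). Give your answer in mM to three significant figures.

7.57 mM

Nernst: E = (58.8/1) · log₁₀([out]/[in]), so log₁₀([out]/[in]) = 72.2 × 1 / 58.8 = 1.2279.
[out]/[in] = 10^(1.2279) = 16.9.
[in] = 128 / 16.9 = 7.574 mM.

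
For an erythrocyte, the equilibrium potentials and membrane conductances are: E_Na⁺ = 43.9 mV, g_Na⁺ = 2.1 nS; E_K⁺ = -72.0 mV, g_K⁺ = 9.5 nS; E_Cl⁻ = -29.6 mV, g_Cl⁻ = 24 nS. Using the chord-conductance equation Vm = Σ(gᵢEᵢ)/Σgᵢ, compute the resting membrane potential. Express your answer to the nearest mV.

Σ gᵢEᵢ = 2.1·(43.9) + 9.5·(-72.0) + 24·(-29.6) = -1302.21
Σ gᵢ = 2.1 + 9.5 + 24 = 35.6
Vm = -1302.21 / 35.6 = -36.58 mV

-37 mV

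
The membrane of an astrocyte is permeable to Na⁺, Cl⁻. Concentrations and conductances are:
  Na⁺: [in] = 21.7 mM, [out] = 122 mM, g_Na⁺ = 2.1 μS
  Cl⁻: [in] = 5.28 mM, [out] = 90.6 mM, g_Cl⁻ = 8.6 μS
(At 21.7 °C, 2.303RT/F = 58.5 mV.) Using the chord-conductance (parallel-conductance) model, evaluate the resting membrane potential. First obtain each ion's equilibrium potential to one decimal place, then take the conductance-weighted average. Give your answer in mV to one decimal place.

E_Na⁺ = (58.5/1)·log₁₀(122/21.7) = 43.9 mV
E_Cl⁻ = (58.5/-1)·log₁₀(90.6/5.28) = -72.2 mV
Vm = (Σ gᵢEᵢ)/(Σ gᵢ) = (2.1·43.9 + 8.6·-72.2) / (2.1 + 8.6)
= -528.73 / 10.7 = -49.41 mV

-49.4 mV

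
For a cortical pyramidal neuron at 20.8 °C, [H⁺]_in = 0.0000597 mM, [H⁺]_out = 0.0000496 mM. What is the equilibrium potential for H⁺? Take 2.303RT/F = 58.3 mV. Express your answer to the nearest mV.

-5 mV

E = (58.3/z) · log₁₀([H⁺]_out/[H⁺]_in) with z = +1.
= (58.3/1) · log₁₀(0.0000496/0.0000597) = 58.30 · log₁₀(0.8308)
= 58.30 · (-0.0805) = -4.69 mV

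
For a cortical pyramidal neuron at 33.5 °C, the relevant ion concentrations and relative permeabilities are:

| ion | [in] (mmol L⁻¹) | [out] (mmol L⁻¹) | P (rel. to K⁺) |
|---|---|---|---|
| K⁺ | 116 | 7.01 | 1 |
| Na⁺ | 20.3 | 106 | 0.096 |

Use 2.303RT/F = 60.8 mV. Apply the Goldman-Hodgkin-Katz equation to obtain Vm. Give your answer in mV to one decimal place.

Vm = 60.8 · log₁₀[(Σ P·[cation]ₒ + Σ P·[anion]ᵢ) / (Σ P·[cation]ᵢ + Σ P·[anion]ₒ)]
Numerator = 1×7.01 + 0.096×106 = 17.19
Denominator = 1×116 + 0.096×20.3 = 117.9
Vm = 60.8 · log₁₀(0.14571) = 60.8 × (-0.8365) = -50.86 mV

-50.9 mV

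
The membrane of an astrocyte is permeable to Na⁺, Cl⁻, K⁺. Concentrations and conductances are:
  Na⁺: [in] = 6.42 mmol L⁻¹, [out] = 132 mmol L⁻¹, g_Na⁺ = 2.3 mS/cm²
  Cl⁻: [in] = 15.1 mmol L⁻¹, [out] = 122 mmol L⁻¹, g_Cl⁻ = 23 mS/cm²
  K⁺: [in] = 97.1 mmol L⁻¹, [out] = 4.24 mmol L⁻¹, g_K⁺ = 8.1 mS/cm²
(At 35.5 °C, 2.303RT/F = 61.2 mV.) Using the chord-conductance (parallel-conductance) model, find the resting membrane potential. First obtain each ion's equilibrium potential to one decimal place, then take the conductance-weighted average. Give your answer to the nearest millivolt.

E_Na⁺ = (61.2/1)·log₁₀(132/6.42) = 80.4 mV
E_Cl⁻ = (61.2/-1)·log₁₀(122/15.1) = -55.5 mV
E_K⁺ = (61.2/1)·log₁₀(4.24/97.1) = -83.2 mV
Vm = (Σ gᵢEᵢ)/(Σ gᵢ) = (2.3·80.4 + 23·-55.5 + 8.1·-83.2) / (2.3 + 23 + 8.1)
= -1765.50 / 33.4 = -52.86 mV

-53 mV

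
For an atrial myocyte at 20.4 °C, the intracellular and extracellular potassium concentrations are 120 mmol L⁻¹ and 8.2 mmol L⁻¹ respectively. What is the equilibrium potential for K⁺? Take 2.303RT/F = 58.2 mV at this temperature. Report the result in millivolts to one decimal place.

-67.8 mV

E = (58.2/z) · log₁₀([K⁺]_out/[K⁺]_in) with z = +1.
= (58.2/1) · log₁₀(8.2/120) = 58.20 · log₁₀(0.06833)
= 58.20 · (-1.1654) = -67.82 mV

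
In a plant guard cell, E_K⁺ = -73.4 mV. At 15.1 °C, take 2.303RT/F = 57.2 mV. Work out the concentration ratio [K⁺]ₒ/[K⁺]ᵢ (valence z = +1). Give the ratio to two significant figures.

log₁₀([out]/[in]) = E·z/(57.2) = -73.4 × 1 / 57.2 = -1.2832
[out]/[in] = 10^(-1.2832) = 0.05209

0.052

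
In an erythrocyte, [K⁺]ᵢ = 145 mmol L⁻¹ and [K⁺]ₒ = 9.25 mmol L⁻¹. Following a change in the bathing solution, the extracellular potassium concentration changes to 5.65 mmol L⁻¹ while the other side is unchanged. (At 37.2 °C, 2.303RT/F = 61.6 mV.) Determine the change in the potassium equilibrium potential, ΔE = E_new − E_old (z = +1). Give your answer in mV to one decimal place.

-13.2 mV

E_old = (61.6/1)·log₁₀(9.25/145) = -73.63 mV
E_new = (61.6/1)·log₁₀(5.65/145) = -86.81 mV
ΔE = -86.81 − (-73.63) = -13.19 mV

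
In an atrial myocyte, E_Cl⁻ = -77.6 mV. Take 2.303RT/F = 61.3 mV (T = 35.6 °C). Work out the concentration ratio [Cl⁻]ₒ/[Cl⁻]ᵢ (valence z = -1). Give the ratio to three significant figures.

log₁₀([out]/[in]) = E·z/(61.3) = -77.6 × -1 / 61.3 = 1.2659
[out]/[in] = 10^(1.2659) = 18.45

18.4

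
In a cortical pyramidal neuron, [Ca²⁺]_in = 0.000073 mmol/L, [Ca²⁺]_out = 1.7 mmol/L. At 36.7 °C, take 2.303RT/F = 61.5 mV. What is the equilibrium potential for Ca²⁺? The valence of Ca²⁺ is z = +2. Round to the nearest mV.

134 mV

E = (61.5/z) · log₁₀([Ca²⁺]_out/[Ca²⁺]_in) with z = +2.
= (61.5/2) · log₁₀(1.7/0.000073) = 30.75 · log₁₀(2.329e+04)
= 30.75 · (4.3671) = 134.29 mV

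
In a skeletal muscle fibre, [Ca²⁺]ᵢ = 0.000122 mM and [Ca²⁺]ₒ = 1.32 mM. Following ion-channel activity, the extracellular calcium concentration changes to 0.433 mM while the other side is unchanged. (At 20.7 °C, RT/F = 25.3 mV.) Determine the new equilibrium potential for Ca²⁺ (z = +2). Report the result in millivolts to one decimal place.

103.4 mV

After the shift: [Ca²⁺]_out = 0.433, [Ca²⁺]_in = 0.000122 mM.
E_new = (25.3/2)·ln(0.433/0.000122) = 12.65 · (8.1745) = 103.41 mV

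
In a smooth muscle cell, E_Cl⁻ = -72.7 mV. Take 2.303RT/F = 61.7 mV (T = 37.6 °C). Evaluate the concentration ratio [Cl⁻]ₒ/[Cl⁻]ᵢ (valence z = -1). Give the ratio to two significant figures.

log₁₀([out]/[in]) = E·z/(61.7) = -72.7 × -1 / 61.7 = 1.1783
[out]/[in] = 10^(1.1783) = 15.08

15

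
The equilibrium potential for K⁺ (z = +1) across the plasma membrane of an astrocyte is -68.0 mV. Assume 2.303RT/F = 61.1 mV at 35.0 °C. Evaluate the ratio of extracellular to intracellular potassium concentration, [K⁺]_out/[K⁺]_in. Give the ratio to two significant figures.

log₁₀([out]/[in]) = E·z/(61.1) = -68.0 × 1 / 61.1 = -1.1129
[out]/[in] = 10^(-1.1129) = 0.0771

0.077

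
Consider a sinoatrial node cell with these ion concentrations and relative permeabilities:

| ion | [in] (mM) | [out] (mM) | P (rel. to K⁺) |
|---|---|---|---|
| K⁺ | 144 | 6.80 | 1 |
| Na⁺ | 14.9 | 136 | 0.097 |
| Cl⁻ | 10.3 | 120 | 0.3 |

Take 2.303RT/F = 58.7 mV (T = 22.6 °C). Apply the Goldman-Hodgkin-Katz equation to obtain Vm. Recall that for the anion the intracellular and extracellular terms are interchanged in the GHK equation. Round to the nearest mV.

-53 mV

Vm = 58.7 · log₁₀[(Σ P·[cation]ₒ + Σ P·[anion]ᵢ) / (Σ P·[cation]ᵢ + Σ P·[anion]ₒ)]
Numerator = 1×6.80 + 0.097×136 + 0.3×10.3 = 23.08
Denominator = 1×144 + 0.097×14.9 + 0.3×120 = 181.4
Vm = 58.7 · log₁₀(0.12721) = 58.7 × (-0.8955) = -52.56 mV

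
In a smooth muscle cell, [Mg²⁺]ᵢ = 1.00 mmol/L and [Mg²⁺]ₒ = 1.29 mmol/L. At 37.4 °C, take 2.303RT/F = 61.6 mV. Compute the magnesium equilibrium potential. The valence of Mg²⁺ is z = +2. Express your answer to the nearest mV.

E = (61.6/z) · log₁₀([Mg²⁺]_out/[Mg²⁺]_in) with z = +2.
= (61.6/2) · log₁₀(1.29/1.00) = 30.80 · log₁₀(1.29)
= 30.80 · (0.1106) = 3.41 mV

3 mV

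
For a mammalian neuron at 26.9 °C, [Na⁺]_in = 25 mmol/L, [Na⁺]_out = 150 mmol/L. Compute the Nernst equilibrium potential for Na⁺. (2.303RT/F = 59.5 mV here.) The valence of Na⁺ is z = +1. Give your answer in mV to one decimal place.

E = (59.5/z) · log₁₀([Na⁺]_out/[Na⁺]_in) with z = +1.
= (59.5/1) · log₁₀(150/25) = 59.50 · log₁₀(6)
= 59.50 · (0.7782) = 46.30 mV

46.3 mV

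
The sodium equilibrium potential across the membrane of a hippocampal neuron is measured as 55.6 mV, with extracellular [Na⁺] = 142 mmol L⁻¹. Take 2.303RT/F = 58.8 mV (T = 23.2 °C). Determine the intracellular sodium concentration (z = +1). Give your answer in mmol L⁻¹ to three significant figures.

16.1 mmol L⁻¹

Nernst: E = (58.8/1) · log₁₀([out]/[in]), so log₁₀([out]/[in]) = 55.6 × 1 / 58.8 = 0.9456.
[out]/[in] = 10^(0.9456) = 8.822.
[in] = 142 / 8.822 = 16.1 mmol L⁻¹.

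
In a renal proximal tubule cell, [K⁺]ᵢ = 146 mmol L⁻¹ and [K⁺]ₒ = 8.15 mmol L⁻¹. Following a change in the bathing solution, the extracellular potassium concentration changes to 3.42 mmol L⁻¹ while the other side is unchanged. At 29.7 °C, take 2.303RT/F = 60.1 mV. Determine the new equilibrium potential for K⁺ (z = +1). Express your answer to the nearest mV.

After the shift: [K⁺]_out = 3.42, [K⁺]_in = 146 mmol L⁻¹.
E_new = (60.1/1)·log₁₀(3.42/146) = 60.10 · (-1.6303) = -97.98 mV

-98 mV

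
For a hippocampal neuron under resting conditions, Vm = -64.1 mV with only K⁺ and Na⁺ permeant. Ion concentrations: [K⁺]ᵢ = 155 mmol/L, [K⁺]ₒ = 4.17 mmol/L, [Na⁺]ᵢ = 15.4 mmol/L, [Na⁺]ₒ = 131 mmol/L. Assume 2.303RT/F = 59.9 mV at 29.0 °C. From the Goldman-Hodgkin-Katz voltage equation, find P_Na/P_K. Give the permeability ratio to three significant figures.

0.0695

Let α = P_Na/P_K. GHK: Vm = 59.9·log₁₀[(Kₒ + α·Naₒ)/(Kᵢ + α·Naᵢ)].
10^(Vm/59.9) = 10^(-64.1/59.9) = 0.085091
So 0.085091·(Kᵢ + α·Naᵢ) = Kₒ + α·Naₒ → α = (0.085091·155.0 − 4.17) / (131.0 − 0.085091·15.4)
α = (13.19 − 4.17) / (131.0 − 1.31) = 9.019/129.7 = 0.06954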